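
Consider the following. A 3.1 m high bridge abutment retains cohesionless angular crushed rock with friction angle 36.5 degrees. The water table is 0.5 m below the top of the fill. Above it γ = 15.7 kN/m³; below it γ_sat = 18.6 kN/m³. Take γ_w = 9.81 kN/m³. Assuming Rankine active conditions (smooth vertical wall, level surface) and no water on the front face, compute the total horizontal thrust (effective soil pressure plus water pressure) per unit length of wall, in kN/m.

K_a = tan²(45° − φ/2) = 0.2541.
γ' = 18.6 − 9.81 = 8.790 kN/m³. Depth below WT = 2.6 m.
σ'_h at WT = K_a γ d_w = 1.994 kPa; at base = 1.994 + K_a γ' × 2.6 = 7.801 kPa.
P₁ (0–0.5 m) = ½×1.994×0.5 = 0.4986. P₂ (0.5–3.1 m) = ½(1.994+7.801)×2.6 = 12.73.
P_w = ½ γ_w h₂² = 0.5×9.81×2.6² = 33.16. Total = 0.4986+12.73+33.16 = 46.39 kN/m.

46.4 kN/m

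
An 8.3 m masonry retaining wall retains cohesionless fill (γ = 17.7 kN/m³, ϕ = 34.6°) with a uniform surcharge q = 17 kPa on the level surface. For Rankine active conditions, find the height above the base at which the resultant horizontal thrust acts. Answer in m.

K_a = 0.2756.
Triangular part P₁ = ½K_aγH² = 168.0 at H/3 = 2.767 m; rectangular part P₂ = K_a q H = 38.89 at H/2 = 4.150 m.
ȳ = (P₁·2.767 + P₂·4.150)/(P₁+P₂) = 3.027 m.

3.03 m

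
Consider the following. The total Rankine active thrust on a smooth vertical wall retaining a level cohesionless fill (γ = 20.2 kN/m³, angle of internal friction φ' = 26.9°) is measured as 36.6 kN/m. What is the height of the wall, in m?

K_a = 0.3770. P_a = ½ K_a γ H² ⇒ H = √(2P_a/(K_a γ)).
H = √(2×36.6/(0.3770×20.2)) = 3.100 m.

3.10 m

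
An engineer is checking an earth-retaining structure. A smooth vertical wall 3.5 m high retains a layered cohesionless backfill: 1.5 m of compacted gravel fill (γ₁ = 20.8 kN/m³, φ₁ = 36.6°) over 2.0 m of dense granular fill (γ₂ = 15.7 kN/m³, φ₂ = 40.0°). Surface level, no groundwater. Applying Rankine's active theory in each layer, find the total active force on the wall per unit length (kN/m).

26.3 kN/m

K_a1 = tan²(45°−36.6°/2) = 0.2530; K_a2 = tan²(45°−40.0°/2) = 0.2174.
Layer 1: σ at base = K_a1 γ₁ h₁ = 7.892 kPa; P₁ = ½×7.892×1.5 = 5.919.
Layer 2: σ_v at top = γ₁h₁ = 31.20; σ_h top = K_a2×31.20 = 6.784; σ_h base = K_a2×(31.20+15.7×2.0) = 13.61.
P₂ = ½(6.784+13.61)×2.0 = 20.40. Total P_a = 5.919+20.40 = 26.32 kN/m.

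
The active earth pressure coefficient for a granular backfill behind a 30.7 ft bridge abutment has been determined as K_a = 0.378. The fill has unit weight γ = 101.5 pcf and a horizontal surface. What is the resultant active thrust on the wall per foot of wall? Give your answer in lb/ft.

18100 lb/ft

P = ½ K_a γ H² = 0.5 × 0.378 × 101.5 × 30.7² = 18080 lb/ft.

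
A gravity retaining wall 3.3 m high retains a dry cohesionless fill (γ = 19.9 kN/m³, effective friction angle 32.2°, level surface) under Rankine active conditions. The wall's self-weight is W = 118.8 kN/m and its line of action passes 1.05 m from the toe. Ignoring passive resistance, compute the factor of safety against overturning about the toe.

K_a = tan²(45° − 32.2°/2) = 0.3047.
P_a = ½K_aγH² = 0.5×0.3047×19.9×3.3² = 33.02 kN/m, acting at H/3 = 1.100 m above the base.
Overturning moment M_o = P_a × H/3 = 33.02 × 1.100 = 36.32.
Resisting moment M_r = W × 1.05 = 118.8 × 1.05 = 124.7.
FS_overturning = M_r/M_o = 124.7/36.32 = 3.434.

3.43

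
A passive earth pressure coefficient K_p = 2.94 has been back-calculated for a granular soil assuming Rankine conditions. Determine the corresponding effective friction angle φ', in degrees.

K_p = (1+sin φ)/(1−sin φ) ⇒ sin φ = (K_p − 1)/(K_p + 1) = 0.4924.
φ = arcsin(0.4924) = 29.50°.

29.5°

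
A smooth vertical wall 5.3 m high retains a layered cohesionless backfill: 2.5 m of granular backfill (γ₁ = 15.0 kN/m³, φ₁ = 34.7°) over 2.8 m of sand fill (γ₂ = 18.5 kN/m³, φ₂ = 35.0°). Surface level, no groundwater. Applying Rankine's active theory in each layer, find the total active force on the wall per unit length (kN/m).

61.0 kN/m

K_a1 = tan²(45°−34.7°/2) = 0.2745; K_a2 = tan²(45°−35.0°/2) = 0.2710.
Layer 1: σ at base = K_a1 γ₁ h₁ = 10.29 kPa; P₁ = ½×10.29×2.5 = 12.87.
Layer 2: σ_v at top = γ₁h₁ = 37.50; σ_h top = K_a2×37.50 = 10.16; σ_h base = K_a2×(37.50+18.5×2.8) = 24.20.
P₂ = ½(10.16+24.20)×2.8 = 48.11. Total P_a = 12.87+48.11 = 60.97 kN/m.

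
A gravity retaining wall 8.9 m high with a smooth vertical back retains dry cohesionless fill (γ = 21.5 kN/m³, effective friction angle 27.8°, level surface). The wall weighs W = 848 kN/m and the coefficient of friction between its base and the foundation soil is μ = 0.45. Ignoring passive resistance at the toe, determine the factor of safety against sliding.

1.23

K_a = tan²(45° − 27.8°/2) = 0.3639.
P_a = ½K_aγH² = 0.5×0.3639×21.5×8.9² = 309.9 kN/m, acting at H/3 = 2.967 m above the base.
FS_sliding = μW / P_a = 0.45×848 / 309.9 = 1.232.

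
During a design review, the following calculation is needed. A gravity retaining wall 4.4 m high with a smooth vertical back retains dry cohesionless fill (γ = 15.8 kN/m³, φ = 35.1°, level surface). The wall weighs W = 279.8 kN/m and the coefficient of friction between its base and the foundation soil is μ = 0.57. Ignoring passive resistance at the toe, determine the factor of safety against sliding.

K_a = tan²(45° − 35.1°/2) = 0.2698.
P_a = ½K_aγH² = 0.5×0.2698×15.8×4.4² = 41.27 kN/m, acting at H/3 = 1.467 m above the base.
FS_sliding = μW / P_a = 0.57×279.8 / 41.27 = 3.864.

3.86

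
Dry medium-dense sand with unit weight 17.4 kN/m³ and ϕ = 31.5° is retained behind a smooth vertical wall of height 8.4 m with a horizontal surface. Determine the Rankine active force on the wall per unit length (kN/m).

193 kN/m

K_a = tan²(45° − φ/2) = 0.3136.
P_a = ½ K_a γ H² = 0.5 × 0.3136 × 17.4 × 8.4² = 192.5 kN/m.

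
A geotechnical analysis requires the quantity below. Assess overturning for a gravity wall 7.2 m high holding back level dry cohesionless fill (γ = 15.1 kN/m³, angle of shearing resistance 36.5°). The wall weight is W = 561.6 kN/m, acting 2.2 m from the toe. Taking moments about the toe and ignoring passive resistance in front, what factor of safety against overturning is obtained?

5.18

K_a = tan²(45° − 36.5°/2) = 0.2541.
P_a = ½K_aγH² = 0.5×0.2541×15.1×7.2² = 99.44 kN/m, acting at H/3 = 2.400 m above the base.
Overturning moment M_o = P_a × H/3 = 99.44 × 2.400 = 238.6.
Resisting moment M_r = W × 2.2 = 561.6 × 2.2 = 1236.
FS_overturning = M_r/M_o = 1236/238.6 = 5.177.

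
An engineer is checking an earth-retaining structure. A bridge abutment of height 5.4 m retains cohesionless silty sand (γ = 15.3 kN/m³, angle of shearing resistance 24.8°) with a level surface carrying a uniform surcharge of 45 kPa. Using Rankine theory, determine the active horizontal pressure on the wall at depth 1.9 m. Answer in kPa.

30.3 kPa

K_a = (1 − sin φ)/(1 + sin φ) = 0.4090.
σ_v = γz + q = 15.3 × 1.9 + 45 = 74.07 kPa.
σ_h = K_a σ_v = 0.4090 × 74.07 = 30.29 kPa.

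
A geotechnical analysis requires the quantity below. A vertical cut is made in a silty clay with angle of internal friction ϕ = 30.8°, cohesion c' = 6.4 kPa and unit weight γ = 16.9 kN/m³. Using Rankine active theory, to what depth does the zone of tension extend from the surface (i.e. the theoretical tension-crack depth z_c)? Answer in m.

1.33 m

K_a = tan²(45° − 30.8°/2) = 0.3227; √K_a = 0.5681.
The active pressure is zero where K_a γ z = 2c√K_a, so z_c = 2c/(γ√K_a) = 2×6.4/(16.9×0.5681) = 1.333 m.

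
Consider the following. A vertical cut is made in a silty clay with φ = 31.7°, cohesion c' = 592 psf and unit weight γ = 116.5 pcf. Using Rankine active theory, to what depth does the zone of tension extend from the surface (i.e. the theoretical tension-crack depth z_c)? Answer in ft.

18.2 ft

K_a = tan²(45° − 31.7°/2) = 0.3111; √K_a = 0.5577.
The active pressure is zero where K_a γ z = 2c√K_a, so z_c = 2c/(γ√K_a) = 2×592/(116.5×0.5577) = 18.22 ft.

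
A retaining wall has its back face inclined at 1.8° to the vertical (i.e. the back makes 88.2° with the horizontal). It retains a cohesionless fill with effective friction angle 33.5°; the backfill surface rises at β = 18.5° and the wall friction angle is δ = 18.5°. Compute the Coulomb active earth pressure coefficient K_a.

K_a = sin²(α+φ) / [sin²α · sin(α−δ) · (1 + √{sin(φ+δ)sin(φ−β) / (sin(α−δ)sin(α+β))})²].
With α = 88.2°, φ = 33.5°, δ = 18.5°, β = 18.5°: K_a = 0.3544.

0.354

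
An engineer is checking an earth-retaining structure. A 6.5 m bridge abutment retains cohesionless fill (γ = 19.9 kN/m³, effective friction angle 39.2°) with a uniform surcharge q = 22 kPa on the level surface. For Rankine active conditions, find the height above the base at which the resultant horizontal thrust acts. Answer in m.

K_a = 0.2255.
Triangular part P₁ = ½K_aγH² = 94.78 at H/3 = 2.167 m; rectangular part P₂ = K_a q H = 32.24 at H/2 = 3.250 m.
ȳ = (P₁·2.167 + P₂·3.250)/(P₁+P₂) = 2.442 m.

2.44 m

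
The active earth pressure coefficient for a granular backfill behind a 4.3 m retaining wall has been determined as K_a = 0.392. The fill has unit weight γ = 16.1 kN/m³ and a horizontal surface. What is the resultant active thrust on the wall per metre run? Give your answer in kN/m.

P = ½ K_a γ H² = 0.5 × 0.392 × 16.1 × 4.3² = 58.35 kN/m.

58.3 kN/m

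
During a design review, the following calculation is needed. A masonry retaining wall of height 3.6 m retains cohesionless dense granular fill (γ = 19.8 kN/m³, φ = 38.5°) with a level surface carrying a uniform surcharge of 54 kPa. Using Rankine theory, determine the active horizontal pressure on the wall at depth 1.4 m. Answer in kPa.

19.0 kPa

K_a = (1 − sin φ)/(1 + sin φ) = 0.2327.
σ_v = γz + q = 19.8 × 1.4 + 54 = 81.72 kPa.
σ_h = K_a σ_v = 0.2327 × 81.72 = 19.01 kPa.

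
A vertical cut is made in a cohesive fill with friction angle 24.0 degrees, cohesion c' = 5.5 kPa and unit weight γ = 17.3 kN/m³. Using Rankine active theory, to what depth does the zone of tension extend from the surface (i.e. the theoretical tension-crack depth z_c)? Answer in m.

K_a = tan²(45° − 24.0°/2) = 0.4217; √K_a = 0.6494.
The active pressure is zero where K_a γ z = 2c√K_a, so z_c = 2c/(γ√K_a) = 2×5.5/(17.3×0.6494) = 0.9791 m.

0.979 m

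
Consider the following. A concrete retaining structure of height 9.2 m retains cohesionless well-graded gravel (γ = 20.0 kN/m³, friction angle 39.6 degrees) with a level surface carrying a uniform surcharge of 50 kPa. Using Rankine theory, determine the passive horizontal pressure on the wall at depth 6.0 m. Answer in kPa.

K_p = (1 + sin φ)/(1 − sin φ) = 4.516.
σ_v = γz + q = 20.0 × 6.0 + 50 = 170.0 kPa.
σ_h = K_p σ_v = 4.516 × 170.0 = 767.7 kPa.

768 kPa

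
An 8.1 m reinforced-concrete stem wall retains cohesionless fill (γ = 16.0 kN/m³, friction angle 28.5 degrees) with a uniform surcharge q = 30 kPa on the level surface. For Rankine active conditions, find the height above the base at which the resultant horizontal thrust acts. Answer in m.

K_a = 0.3540.
Triangular part P₁ = ½K_aγH² = 185.8 at H/3 = 2.700 m; rectangular part P₂ = K_a q H = 86.01 at H/2 = 4.050 m.
ȳ = (P₁·2.700 + P₂·4.050)/(P₁+P₂) = 3.127 m.

3.13 m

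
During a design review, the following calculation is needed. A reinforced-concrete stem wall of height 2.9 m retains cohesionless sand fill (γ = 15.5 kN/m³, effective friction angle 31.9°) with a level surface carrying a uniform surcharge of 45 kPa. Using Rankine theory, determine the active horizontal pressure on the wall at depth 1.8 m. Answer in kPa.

22.5 kPa

K_a = (1 − sin φ)/(1 + sin φ) = 0.3085.
σ_v = γz + q = 15.5 × 1.8 + 45 = 72.90 kPa.
σ_h = K_a σ_v = 0.3085 × 72.90 = 22.49 kPa.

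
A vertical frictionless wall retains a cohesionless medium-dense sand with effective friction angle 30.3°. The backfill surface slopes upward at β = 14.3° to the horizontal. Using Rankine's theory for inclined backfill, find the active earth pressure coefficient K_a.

K_a = cos β · (cos β − √(cos²β − cos²φ)) / (cos β + √(cos²β − cos²φ)).
cos β = 0.9690, cos φ = 0.8634, √(cos²β − cos²φ) = 0.4399.
K_a = 0.9690 × (0.9690 − 0.4399)/(0.9690 + 0.4399) = 0.3639.

0.364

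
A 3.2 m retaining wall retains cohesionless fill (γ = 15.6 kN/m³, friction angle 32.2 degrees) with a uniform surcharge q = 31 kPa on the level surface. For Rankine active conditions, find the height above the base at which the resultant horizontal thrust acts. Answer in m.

K_a = 0.3047.
Triangular part P₁ = ½K_aγH² = 24.34 at H/3 = 1.067 m; rectangular part P₂ = K_a q H = 30.23 at H/2 = 1.600 m.
ȳ = (P₁·1.067 + P₂·1.600)/(P₁+P₂) = 1.362 m.

1.36 m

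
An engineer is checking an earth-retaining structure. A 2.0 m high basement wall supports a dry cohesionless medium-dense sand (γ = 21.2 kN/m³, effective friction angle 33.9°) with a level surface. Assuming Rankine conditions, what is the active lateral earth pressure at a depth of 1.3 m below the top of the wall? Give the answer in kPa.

K_a = (1 − sin φ)/(1 + sin φ) = 0.2839.
σ_h = K_a γ z = 0.2839 × 21.2 × 1.3 = 7.824 kPa.

7.82 kPa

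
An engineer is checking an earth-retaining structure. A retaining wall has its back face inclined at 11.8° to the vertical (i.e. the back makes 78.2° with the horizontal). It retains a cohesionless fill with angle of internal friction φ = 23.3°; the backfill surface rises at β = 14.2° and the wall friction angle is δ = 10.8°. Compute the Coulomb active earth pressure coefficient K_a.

K_a = sin²(α+φ) / [sin²α · sin(α−δ) · (1 + √{sin(φ+δ)sin(φ−β) / (sin(α−δ)sin(α+β))})²].
With α = 78.2°, φ = 23.3°, δ = 10.8°, β = 14.2°: K_a = 0.6325.

0.633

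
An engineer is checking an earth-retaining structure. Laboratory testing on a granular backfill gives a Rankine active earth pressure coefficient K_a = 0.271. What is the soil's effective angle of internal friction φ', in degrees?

35.0°

K_a = tan²(45° − φ/2) ⇒ 45° − φ/2 = arctan(√0.271) = 27.50°.
φ = 2(45° − 27.50°) = 35.00°.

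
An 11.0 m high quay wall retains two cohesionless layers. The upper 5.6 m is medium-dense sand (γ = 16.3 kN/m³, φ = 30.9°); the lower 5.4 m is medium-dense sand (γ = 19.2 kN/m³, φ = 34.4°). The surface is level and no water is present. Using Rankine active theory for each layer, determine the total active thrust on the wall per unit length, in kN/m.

297 kN/m

K_a1 = tan²(45°−30.9°/2) = 0.3214; K_a2 = tan²(45°−34.4°/2) = 0.2780.
Layer 1: σ at base = K_a1 γ₁ h₁ = 29.34 kPa; P₁ = ½×29.34×5.6 = 82.15.
Layer 2: σ_v at top = γ₁h₁ = 91.28; σ_h top = K_a2×91.28 = 25.37; σ_h base = K_a2×(91.28+19.2×5.4) = 54.20.
P₂ = ½(25.37+54.20)×5.4 = 214.8. Total P_a = 82.15+214.8 = 297.0 kN/m.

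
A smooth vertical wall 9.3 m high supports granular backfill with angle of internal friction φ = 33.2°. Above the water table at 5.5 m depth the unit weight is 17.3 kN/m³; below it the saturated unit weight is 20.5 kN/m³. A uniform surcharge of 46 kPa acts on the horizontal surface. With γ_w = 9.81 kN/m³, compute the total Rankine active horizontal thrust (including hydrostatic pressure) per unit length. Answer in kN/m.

K_a = tan²(45° − φ/2) = 0.2924.
γ' = 20.5 − 9.81 = 10.69 kN/m³. h₂ = H − d_w = 3.8 m.
σ'_h: at surface K_a·q = 13.45; at WT K_a(q+γd_w) = 41.27; at base K_a(q+γd_w+γ'h₂) = 53.14 kPa.
P₁ = ½(13.45+41.27)×5.5 = 150.5; P₂ = ½(41.27+53.14)×3.8 = 179.4; P_w = ½γ_w h₂² = 70.83.
Total = 150.5+179.4+70.83 = 400.7 kN/m.

401 kN/m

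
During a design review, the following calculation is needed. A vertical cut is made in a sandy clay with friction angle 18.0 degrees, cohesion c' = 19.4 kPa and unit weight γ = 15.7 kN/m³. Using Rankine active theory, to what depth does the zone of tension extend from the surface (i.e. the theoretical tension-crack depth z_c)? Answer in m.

K_a = tan²(45° − 18.0°/2) = 0.5279; √K_a = 0.7265.
The active pressure is zero where K_a γ z = 2c√K_a, so z_c = 2c/(γ√K_a) = 2×19.4/(15.7×0.7265) = 3.402 m.

3.40 m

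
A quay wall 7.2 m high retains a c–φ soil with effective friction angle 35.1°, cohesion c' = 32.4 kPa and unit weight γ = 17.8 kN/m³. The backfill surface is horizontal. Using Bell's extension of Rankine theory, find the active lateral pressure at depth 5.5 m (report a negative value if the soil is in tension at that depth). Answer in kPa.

-7.24 kPa

K_a = (1 − sin φ)/(1 + sin φ) = 0.2698.
σ_a = K_a γ z − 2c√K_a = 0.2698×17.8×5.5 − 2×32.4×0.5195 = -7.244 kPa.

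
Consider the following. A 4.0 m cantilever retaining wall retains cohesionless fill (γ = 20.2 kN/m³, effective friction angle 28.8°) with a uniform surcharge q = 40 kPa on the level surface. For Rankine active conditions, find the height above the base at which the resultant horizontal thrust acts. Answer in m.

1.67 m

K_a = 0.3498.
Triangular part P₁ = ½K_aγH² = 56.52 at H/3 = 1.333 m; rectangular part P₂ = K_a q H = 55.96 at H/2 = 2.000 m.
ȳ = (P₁·1.333 + P₂·2.000)/(P₁+P₂) = 1.665 m.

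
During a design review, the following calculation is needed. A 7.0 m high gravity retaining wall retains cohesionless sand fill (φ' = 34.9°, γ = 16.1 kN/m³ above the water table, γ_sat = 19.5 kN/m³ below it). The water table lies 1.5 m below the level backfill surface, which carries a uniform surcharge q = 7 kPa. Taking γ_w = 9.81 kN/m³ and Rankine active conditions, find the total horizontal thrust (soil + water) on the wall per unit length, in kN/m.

243 kN/m

K_a = tan²(45° − φ/2) = 0.2721.
γ' = 19.5 − 9.81 = 9.690 kN/m³. h₂ = H − d_w = 5.5 m.
σ'_h: at surface K_a·q = 1.905; at WT K_a(q+γd_w) = 8.477; at base K_a(q+γd_w+γ'h₂) = 22.98 kPa.
P₁ = ½(1.905+8.477)×1.5 = 7.787; P₂ = ½(8.477+22.98)×5.5 = 86.51; P_w = ½γ_w h₂² = 148.4.
Total = 7.787+86.51+148.4 = 242.7 kN/m.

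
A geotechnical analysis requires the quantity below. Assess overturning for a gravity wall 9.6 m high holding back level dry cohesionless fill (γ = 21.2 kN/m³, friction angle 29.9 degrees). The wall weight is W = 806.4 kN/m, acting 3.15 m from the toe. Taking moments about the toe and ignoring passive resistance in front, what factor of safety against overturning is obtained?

K_a = tan²(45° − 29.9°/2) = 0.3347.
P_a = ½K_aγH² = 0.5×0.3347×21.2×9.6² = 326.9 kN/m, acting at H/3 = 3.200 m above the base.
Overturning moment M_o = P_a × H/3 = 326.9 × 3.200 = 1046.
Resisting moment M_r = W × 3.15 = 806.4 × 3.15 = 2540.
FS_overturning = M_r/M_o = 2540/1046 = 2.428.

2.43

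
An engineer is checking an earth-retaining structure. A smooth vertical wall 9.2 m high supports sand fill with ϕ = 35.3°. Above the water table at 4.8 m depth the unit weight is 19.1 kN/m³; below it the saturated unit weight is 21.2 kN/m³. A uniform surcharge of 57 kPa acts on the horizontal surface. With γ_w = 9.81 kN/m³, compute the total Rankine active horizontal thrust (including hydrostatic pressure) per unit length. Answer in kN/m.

432 kN/m

K_a = tan²(45° − φ/2) = 0.2675.
γ' = 21.2 − 9.81 = 11.39 kN/m³. h₂ = H − d_w = 4.4 m.
σ'_h: at surface K_a·q = 15.25; at WT K_a(q+γd_w) = 39.78; at base K_a(q+γd_w+γ'h₂) = 53.19 kPa.
P₁ = ½(15.25+39.78)×4.8 = 132.1; P₂ = ½(39.78+53.19)×4.4 = 204.5; P_w = ½γ_w h₂² = 94.96.
Total = 132.1+204.5+94.96 = 431.5 kN/m.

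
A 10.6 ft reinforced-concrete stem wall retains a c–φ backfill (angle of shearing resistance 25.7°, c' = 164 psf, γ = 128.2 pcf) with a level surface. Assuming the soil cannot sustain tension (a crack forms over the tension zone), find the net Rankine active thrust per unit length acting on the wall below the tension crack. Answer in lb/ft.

1080 lb/ft

K_a = 0.3950; √K_a = 0.6285.
Tension-crack depth z_c = 2c/(γ√K_a) = 2×164/(128.2×0.6285) = 4.071 ft.
σ_a at base = K_a γ H − 2c√K_a = 0.3950×128.2×10.6 − 2×164×0.6285 = 330.7 psf.
P_a = ½ × 330.7 × (H − z_c) = 0.5×330.7×6.529 = 1079 lb/ft.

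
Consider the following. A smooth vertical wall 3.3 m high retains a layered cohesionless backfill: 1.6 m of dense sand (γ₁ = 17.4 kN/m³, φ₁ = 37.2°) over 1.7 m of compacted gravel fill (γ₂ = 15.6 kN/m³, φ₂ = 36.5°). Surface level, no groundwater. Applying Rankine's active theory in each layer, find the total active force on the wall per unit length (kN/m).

23.2 kN/m

K_a1 = tan²(45°−37.2°/2) = 0.2464; K_a2 = tan²(45°−36.5°/2) = 0.2541.
Layer 1: σ at base = K_a1 γ₁ h₁ = 6.860 kPa; P₁ = ½×6.860×1.6 = 5.488.
Layer 2: σ_v at top = γ₁h₁ = 27.84; σ_h top = K_a2×27.84 = 7.073; σ_h base = K_a2×(27.84+15.6×1.7) = 13.81.
P₂ = ½(7.073+13.81)×1.7 = 17.75. Total P_a = 5.488+17.75 = 23.24 kN/m.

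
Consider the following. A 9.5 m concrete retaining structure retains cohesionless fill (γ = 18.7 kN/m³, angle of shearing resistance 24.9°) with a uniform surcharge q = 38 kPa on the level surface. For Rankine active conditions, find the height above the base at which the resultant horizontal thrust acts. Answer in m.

3.64 m

K_a = 0.4074.
Triangular part P₁ = ½K_aγH² = 343.8 at H/3 = 3.167 m; rectangular part P₂ = K_a q H = 147.1 at H/2 = 4.750 m.
ȳ = (P₁·3.167 + P₂·4.750)/(P₁+P₂) = 3.641 m.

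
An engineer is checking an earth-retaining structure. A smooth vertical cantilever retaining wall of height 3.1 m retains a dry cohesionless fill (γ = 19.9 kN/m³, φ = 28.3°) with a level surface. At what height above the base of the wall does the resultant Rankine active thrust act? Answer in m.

K_a = 0.3568.
The pressure distribution is triangular, so the resultant acts at H/3 above the base = 3.1/3 = 1.033 m.

1.03 m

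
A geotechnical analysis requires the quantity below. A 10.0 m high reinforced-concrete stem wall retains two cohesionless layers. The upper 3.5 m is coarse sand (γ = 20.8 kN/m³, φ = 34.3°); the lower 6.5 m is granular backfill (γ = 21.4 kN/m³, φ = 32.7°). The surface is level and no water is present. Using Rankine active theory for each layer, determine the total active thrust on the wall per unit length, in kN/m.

312 kN/m

K_a1 = tan²(45°−34.3°/2) = 0.2792; K_a2 = tan²(45°−32.7°/2) = 0.2985.
Layer 1: σ at base = K_a1 γ₁ h₁ = 20.32 kPa; P₁ = ½×20.32×3.5 = 35.56.
Layer 2: σ_v at top = γ₁h₁ = 72.80; σ_h top = K_a2×72.80 = 21.73; σ_h base = K_a2×(72.80+21.4×6.5) = 63.25.
P₂ = ½(21.73+63.25)×6.5 = 276.2. Total P_a = 35.56+276.2 = 311.8 kN/m.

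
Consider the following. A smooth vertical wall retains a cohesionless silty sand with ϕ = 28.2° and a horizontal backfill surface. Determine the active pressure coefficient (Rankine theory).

K_a = (1 − sin φ)/(1 + sin φ) = (1 − sin 28.2°)/(1 + sin 28.2°) = 0.3582.

0.358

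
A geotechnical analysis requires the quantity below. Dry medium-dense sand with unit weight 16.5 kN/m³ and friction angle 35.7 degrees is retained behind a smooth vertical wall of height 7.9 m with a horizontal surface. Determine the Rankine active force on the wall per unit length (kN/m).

K_a = tan²(45° − φ/2) = 0.2630.
P_a = ½ K_a γ H² = 0.5 × 0.2630 × 16.5 × 7.9² = 135.4 kN/m.

135 kN/m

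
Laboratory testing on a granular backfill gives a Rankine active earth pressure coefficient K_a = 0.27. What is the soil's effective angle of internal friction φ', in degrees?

35.1°

K_a = tan²(45° − φ/2) ⇒ 45° − φ/2 = arctan(√0.27) = 27.46°.
φ = 2(45° − 27.46°) = 35.09°.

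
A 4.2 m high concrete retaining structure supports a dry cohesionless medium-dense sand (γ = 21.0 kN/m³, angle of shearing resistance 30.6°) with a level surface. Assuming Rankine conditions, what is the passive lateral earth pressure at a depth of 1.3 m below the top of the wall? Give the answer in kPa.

K_p = (1 + sin φ)/(1 − sin φ) = 3.074.
σ_h = K_p γ z = 3.074 × 21.0 × 1.3 = 83.91 kPa.

83.9 kPa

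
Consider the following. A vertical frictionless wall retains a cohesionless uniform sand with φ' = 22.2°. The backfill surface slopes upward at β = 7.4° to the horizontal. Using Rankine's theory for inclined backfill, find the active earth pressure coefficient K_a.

K_a = cos β · (cos β − √(cos²β − cos²φ)) / (cos β + √(cos²β − cos²φ)).
cos β = 0.9917, cos φ = 0.9259, √(cos²β − cos²φ) = 0.3552.
K_a = 0.9917 × (0.9917 − 0.3552)/(0.9917 + 0.3552) = 0.4686.

0.469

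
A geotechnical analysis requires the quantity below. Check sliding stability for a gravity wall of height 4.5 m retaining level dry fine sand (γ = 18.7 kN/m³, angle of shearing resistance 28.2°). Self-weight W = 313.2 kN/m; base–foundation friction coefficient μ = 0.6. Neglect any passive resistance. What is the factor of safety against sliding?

2.77

K_a = tan²(45° − 28.2°/2) = 0.3582.
P_a = ½K_aγH² = 0.5×0.3582×18.7×4.5² = 67.82 kN/m, acting at H/3 = 1.500 m above the base.
FS_sliding = μW / P_a = 0.6×313.2 / 67.82 = 2.771.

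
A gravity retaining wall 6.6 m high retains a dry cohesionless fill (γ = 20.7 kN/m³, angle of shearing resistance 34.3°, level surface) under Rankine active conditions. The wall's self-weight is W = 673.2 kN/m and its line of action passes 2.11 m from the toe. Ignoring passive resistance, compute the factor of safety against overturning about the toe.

K_a = tan²(45° − 34.3°/2) = 0.2792.
P_a = ½K_aγH² = 0.5×0.2792×20.7×6.6² = 125.9 kN/m, acting at H/3 = 2.200 m above the base.
Overturning moment M_o = P_a × H/3 = 125.9 × 2.200 = 276.9.
Resisting moment M_r = W × 2.11 = 673.2 × 2.11 = 1420.
FS_overturning = M_r/M_o = 1420/276.9 = 5.130.

5.13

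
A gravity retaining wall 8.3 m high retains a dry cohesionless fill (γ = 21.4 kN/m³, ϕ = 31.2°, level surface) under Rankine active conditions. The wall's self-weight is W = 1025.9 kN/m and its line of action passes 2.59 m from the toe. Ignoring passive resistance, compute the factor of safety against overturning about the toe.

K_a = tan²(45° − 31.2°/2) = 0.3175.
P_a = ½K_aγH² = 0.5×0.3175×21.4×8.3² = 234.0 kN/m, acting at H/3 = 2.767 m above the base.
Overturning moment M_o = P_a × H/3 = 234.0 × 2.767 = 647.5.
Resisting moment M_r = W × 2.59 = 1025.9 × 2.59 = 2657.
FS_overturning = M_r/M_o = 2657/647.5 = 4.104.

4.10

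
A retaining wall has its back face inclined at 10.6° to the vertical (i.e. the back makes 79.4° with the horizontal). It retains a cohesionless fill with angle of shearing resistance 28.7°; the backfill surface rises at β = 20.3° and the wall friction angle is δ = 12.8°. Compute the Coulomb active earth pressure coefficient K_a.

0.579

K_a = sin²(α+φ) / [sin²α · sin(α−δ) · (1 + √{sin(φ+δ)sin(φ−β) / (sin(α−δ)sin(α+β))})²].
With α = 79.4°, φ = 28.7°, δ = 12.8°, β = 20.3°: K_a = 0.5785.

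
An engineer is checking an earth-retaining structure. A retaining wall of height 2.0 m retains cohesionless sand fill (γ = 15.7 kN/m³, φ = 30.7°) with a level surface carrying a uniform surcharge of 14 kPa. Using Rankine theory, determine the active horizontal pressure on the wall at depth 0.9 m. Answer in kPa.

K_a = (1 − sin φ)/(1 + sin φ) = 0.3240.
σ_v = γz + q = 15.7 × 0.9 + 14 = 28.13 kPa.
σ_h = K_a σ_v = 0.3240 × 28.13 = 9.115 kPa.

9.11 kPa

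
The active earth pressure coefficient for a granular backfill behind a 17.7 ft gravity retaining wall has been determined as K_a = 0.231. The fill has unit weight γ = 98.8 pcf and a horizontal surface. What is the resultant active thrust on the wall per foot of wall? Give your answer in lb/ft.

P = ½ K_a γ H² = 0.5 × 0.231 × 98.8 × 17.7² = 3575 lb/ft.

3580 lb/ft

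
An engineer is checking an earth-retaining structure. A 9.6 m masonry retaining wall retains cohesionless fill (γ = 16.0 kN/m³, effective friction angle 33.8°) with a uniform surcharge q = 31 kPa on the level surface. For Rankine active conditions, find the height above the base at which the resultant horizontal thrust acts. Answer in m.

K_a = 0.2851.
Triangular part P₁ = ½K_aγH² = 210.2 at H/3 = 3.200 m; rectangular part P₂ = K_a q H = 84.85 at H/2 = 4.800 m.
ȳ = (P₁·3.200 + P₂·4.800)/(P₁+P₂) = 3.660 m.

3.66 m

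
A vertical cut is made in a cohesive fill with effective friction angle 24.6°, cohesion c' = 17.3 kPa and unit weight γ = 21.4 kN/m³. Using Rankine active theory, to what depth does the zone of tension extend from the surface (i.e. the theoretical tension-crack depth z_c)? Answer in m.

K_a = tan²(45° − 24.6°/2) = 0.4121; √K_a = 0.6420.
The active pressure is zero where K_a γ z = 2c√K_a, so z_c = 2c/(γ√K_a) = 2×17.3/(21.4×0.6420) = 2.518 m.

2.52 m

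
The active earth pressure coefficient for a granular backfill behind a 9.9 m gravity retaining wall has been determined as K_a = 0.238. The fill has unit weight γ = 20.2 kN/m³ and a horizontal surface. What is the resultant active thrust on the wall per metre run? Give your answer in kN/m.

P = ½ K_a γ H² = 0.5 × 0.238 × 20.2 × 9.9² = 235.6 kN/m.

236 kN/m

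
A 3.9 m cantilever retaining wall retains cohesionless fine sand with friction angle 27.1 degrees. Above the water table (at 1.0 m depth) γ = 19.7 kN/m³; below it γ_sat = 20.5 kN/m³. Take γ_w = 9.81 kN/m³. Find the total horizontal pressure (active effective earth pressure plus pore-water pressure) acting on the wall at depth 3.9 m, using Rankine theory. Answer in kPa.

K_a = (1 − sin φ)/(1 + sin φ) = 0.3741.
γ' = 20.5 − 9.81 = 10.69 kN/m³.
Effective vertical stress at 3.9 m: σ'_v = 19.7×1.0 + 10.69×2.90 = 50.70 kPa.
σ'_h = K_a σ'_v = 0.3741 × 50.70 = 18.97 kPa; u = γ_w × 2.90 = 28.45 kPa.
Total σ_h = 18.97 + 28.45 = 47.41 kPa.

47.4 kPa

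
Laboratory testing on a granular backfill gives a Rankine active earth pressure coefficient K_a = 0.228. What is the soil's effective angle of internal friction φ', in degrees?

39.0°

K_a = tan²(45° − φ/2) ⇒ 45° − φ/2 = arctan(√0.228) = 25.52°.
φ = 2(45° − 25.52°) = 38.95°.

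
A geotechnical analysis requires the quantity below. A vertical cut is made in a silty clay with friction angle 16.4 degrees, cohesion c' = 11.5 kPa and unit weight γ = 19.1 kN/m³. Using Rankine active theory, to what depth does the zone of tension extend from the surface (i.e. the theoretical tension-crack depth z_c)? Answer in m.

K_a = tan²(45° − 16.4°/2) = 0.5596; √K_a = 0.7481.
The active pressure is zero where K_a γ z = 2c√K_a, so z_c = 2c/(γ√K_a) = 2×11.5/(19.1×0.7481) = 1.610 m.

1.61 m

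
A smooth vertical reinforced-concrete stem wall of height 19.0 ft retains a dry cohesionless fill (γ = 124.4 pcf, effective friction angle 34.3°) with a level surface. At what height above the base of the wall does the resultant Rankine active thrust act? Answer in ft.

6.33 ft

K_a = 0.2792.
The pressure distribution is triangular, so the resultant acts at H/3 above the base = 19.0/3 = 6.333 ft.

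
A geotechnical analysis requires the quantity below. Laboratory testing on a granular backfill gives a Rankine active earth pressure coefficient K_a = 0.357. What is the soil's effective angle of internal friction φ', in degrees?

K_a = tan²(45° − φ/2) ⇒ 45° − φ/2 = arctan(√0.357) = 30.86°.
φ = 2(45° − 30.86°) = 28.28°.

28.3°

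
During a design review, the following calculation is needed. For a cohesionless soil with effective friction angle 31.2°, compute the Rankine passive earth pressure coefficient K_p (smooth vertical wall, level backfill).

K_p = (1 + sin φ)/(1 − sin φ) = tan²(45° + 31.2°/2) = 3.150.

3.15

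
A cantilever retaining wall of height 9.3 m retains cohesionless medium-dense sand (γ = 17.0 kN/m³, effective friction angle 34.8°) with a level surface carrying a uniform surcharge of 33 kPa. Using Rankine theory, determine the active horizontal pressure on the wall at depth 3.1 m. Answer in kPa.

K_a = (1 − sin φ)/(1 + sin φ) = 0.2733.
σ_v = γz + q = 17.0 × 3.1 + 33 = 85.70 kPa.
σ_h = K_a σ_v = 0.2733 × 85.70 = 23.42 kPa.

23.4 kPa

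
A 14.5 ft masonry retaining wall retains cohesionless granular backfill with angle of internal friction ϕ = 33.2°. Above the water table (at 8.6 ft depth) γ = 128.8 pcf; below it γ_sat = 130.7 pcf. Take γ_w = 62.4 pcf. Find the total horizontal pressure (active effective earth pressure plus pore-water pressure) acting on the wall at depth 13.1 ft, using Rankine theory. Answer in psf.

K_a = (1 − sin φ)/(1 + sin φ) = 0.2924.
γ' = 130.7 − 62.4 = 68.30 pcf.
Effective vertical stress at 13.1 ft: σ'_v = 128.8×8.6 + 68.30×4.50 = 1415 psf.
σ'_h = K_a σ'_v = 0.2924 × 1415 = 413.7 psf; u = γ_w × 4.50 = 280.8 psf.
Total σ_h = 413.7 + 280.8 = 694.5 psf.

694 psf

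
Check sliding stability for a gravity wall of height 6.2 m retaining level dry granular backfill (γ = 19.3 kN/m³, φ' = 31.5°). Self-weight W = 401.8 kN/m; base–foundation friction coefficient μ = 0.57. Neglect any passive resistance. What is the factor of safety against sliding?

K_a = tan²(45° − 31.5°/2) = 0.3136.
P_a = ½K_aγH² = 0.5×0.3136×19.3×6.2² = 116.3 kN/m, acting at H/3 = 2.067 m above the base.
FS_sliding = μW / P_a = 0.57×401.8 / 116.3 = 1.969.

1.97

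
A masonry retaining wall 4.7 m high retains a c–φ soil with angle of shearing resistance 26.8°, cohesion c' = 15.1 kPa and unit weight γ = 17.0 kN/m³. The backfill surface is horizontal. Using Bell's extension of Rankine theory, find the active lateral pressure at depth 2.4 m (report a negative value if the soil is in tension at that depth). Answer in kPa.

K_a = (1 − sin φ)/(1 + sin φ) = 0.3785.
σ_a = K_a γ z − 2c√K_a = 0.3785×17.0×2.4 − 2×15.1×0.6152 = -3.137 kPa.

-3.14 kPa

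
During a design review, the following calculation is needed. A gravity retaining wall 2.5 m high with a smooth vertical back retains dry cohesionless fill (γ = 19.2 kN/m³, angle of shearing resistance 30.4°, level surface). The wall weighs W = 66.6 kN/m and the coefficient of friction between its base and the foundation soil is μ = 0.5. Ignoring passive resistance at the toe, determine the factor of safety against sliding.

1.69

K_a = tan²(45° − 30.4°/2) = 0.3280.
P_a = ½K_aγH² = 0.5×0.3280×19.2×2.5² = 19.68 kN/m, acting at H/3 = 0.8333 m above the base.
FS_sliding = μW / P_a = 0.5×66.6 / 19.68 = 1.692.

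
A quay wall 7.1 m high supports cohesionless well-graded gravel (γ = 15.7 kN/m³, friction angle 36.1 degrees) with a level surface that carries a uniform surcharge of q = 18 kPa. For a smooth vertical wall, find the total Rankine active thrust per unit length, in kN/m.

K_a = tan²(45° − φ/2) = 0.2585.
Soil triangle: ½ K_a γ H² = 0.5×0.2585×15.7×7.1² = 102.3 kN/m.
Surcharge rectangle: K_a q H = 0.2585×18×7.1 = 33.04 kN/m.
Total = 102.3 + 33.04 = 135.3 kN/m.

135 kN/m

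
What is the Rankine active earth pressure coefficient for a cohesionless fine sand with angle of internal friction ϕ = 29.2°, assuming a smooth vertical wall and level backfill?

K_a = (1 − sin φ)/(1 + sin φ) = (1 − sin 29.2°)/(1 + sin 29.2°) = 0.3442.

0.344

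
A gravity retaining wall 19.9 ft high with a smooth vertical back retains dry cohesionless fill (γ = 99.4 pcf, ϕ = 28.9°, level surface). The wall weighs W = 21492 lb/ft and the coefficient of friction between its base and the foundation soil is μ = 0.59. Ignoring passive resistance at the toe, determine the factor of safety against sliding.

K_a = tan²(45° − 28.9°/2) = 0.3484.
P_a = ½K_aγH² = 0.5×0.3484×99.4×19.9² = 6856 lb/ft, acting at H/3 = 6.633 ft above the base.
FS_sliding = μW / P_a = 0.59×21492 / 6856 = 1.849.

1.85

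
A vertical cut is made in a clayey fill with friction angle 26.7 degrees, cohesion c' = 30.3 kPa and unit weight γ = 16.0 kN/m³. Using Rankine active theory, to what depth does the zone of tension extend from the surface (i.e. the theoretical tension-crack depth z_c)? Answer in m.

K_a = tan²(45° − 26.7°/2) = 0.3800; √K_a = 0.6164.
The active pressure is zero where K_a γ z = 2c√K_a, so z_c = 2c/(γ√K_a) = 2×30.3/(16.0×0.6164) = 6.144 m.

6.14 m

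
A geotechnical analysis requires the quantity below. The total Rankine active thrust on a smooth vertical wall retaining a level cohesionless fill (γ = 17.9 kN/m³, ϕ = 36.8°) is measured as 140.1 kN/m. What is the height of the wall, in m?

7.90 m

K_a = 0.2508. P_a = ½ K_a γ H² ⇒ H = √(2P_a/(K_a γ)).
H = √(2×140.1/(0.2508×17.9)) = 7.901 m.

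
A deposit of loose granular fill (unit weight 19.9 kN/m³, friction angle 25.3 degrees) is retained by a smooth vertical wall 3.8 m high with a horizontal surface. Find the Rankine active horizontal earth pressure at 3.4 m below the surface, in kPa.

27.1 kPa

K_a = (1 − sin φ)/(1 + sin φ) = 0.4012.
σ_h = K_a γ z = 0.4012 × 19.9 × 3.4 = 27.14 kPa.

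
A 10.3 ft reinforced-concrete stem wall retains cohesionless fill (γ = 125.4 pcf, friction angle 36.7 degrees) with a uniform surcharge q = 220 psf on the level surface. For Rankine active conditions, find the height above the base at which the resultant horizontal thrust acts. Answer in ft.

K_a = 0.2519.
Triangular part P₁ = ½K_aγH² = 1675 at H/3 = 3.433 ft; rectangular part P₂ = K_a q H = 570.7 at H/2 = 5.150 ft.
ȳ = (P₁·3.433 + P₂·5.150)/(P₁+P₂) = 3.870 ft.

3.87 ft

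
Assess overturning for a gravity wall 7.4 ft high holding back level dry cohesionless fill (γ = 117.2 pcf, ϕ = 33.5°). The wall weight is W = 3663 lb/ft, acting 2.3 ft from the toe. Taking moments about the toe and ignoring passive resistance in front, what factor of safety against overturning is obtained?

3.69

K_a = tan²(45° − 33.5°/2) = 0.2887.
P_a = ½K_aγH² = 0.5×0.2887×117.2×7.4² = 926.5 lb/ft, acting at H/3 = 2.467 ft above the base.
Overturning moment M_o = P_a × H/3 = 926.5 × 2.467 = 2285.
Resisting moment M_r = W × 2.3 = 3663 × 2.3 = 8425.
FS_overturning = M_r/M_o = 8425/2285 = 3.687.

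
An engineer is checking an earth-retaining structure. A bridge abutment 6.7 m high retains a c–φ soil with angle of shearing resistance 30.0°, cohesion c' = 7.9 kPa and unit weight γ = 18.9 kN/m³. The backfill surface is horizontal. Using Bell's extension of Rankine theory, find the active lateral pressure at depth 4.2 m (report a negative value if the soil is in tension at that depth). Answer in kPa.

K_a = (1 − sin φ)/(1 + sin φ) = 0.3333.
σ_a = K_a γ z − 2c√K_a = 0.3333×18.9×4.2 − 2×7.9×0.5774 = 17.34 kPa.

17.3 kPa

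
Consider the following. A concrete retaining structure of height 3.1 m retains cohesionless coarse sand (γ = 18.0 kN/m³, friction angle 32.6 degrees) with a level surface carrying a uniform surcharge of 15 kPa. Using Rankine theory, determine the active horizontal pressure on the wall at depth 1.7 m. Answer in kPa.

13.7 kPa

K_a = (1 − sin φ)/(1 + sin φ) = 0.2997.
σ_v = γz + q = 18.0 × 1.7 + 15 = 45.60 kPa.
σ_h = K_a σ_v = 0.2997 × 45.60 = 13.67 kPa.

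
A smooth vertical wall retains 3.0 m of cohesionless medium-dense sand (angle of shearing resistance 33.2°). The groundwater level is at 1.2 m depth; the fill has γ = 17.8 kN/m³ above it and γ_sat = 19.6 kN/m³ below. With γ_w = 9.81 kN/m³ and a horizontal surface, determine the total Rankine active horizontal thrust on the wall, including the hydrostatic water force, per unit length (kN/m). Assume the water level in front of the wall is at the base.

35.5 kN/m

K_a = tan²(45° − φ/2) = 0.2924.
γ' = 19.6 − 9.81 = 9.790 kN/m³. Depth below WT = 1.8 m.
σ'_h at WT = K_a γ d_w = 6.245 kPa; at base = 6.245 + K_a γ' × 1.8 = 11.40 kPa.
P₁ (0–1.2 m) = ½×6.245×1.2 = 3.747. P₂ (1.2–3.0 m) = ½(6.245+11.40)×1.8 = 15.88.
P_w = ½ γ_w h₂² = 0.5×9.81×1.8² = 15.89. Total = 3.747+15.88+15.89 = 35.52 kN/m.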